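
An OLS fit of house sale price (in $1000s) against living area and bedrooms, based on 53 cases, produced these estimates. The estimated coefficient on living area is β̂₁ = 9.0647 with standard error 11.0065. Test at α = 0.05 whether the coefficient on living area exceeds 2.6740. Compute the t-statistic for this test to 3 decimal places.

t = 0.581

H₀: β₁ = 2.6740 vs H₁: β₁ > 2.6740.
t = (β̂₁ − β₁⁰)/SE = (9.0647 − 2.6740) / 11.0065 = 0.581.
df = n − k − 1 = 53 − 2 − 1 = 50.
One-sided p ≈ 0.2820, which is ≥ 0.05, so fail to reject H₀.
The data do not give significant evidence that the true slope on living area exceeds 2.6740 $1000s per unit, holding the other predictors fixed.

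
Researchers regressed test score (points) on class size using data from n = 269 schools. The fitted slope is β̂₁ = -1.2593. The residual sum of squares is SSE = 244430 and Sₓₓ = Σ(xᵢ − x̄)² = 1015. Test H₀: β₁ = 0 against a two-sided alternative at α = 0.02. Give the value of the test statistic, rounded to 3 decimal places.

t = -1.326

MSE = SSE/(n − 2) = 244430/267 = 915.468.
SE(β̂₁) = √(MSE/Sₓₓ) = √(915.468/1015) = 0.949705.
t = -1.2593 / 0.949705 = -1.326.
df = n − 2 = 267.
Two-sided p ≈ 0.1860, which is ≥ 0.02, so fail to reject H₀.
The data do not give significant evidence of an association between class size and test score.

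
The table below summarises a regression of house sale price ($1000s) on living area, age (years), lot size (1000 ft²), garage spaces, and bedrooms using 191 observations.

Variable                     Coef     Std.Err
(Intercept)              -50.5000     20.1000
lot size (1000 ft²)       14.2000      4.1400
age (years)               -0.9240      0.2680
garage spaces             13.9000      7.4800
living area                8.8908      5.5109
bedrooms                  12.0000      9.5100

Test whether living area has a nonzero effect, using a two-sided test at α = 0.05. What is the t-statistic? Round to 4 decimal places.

t = 1.6133

Read off: b = 8.8908, SE = 5.5109 for living area.
H₀: β₁ = 0 vs H₁: β₁ ≠ 0.
t = 8.8908 / 5.5109 = 1.6133.
df = n − k − 1 = 191 − 5 − 1 = 185.
Two-sided p ≈ 0.1084, which is ≥ 0.05, so fail to reject H₀.
The data do not give significant evidence of an association between living area and house sale price, after adjusting for the other predictors.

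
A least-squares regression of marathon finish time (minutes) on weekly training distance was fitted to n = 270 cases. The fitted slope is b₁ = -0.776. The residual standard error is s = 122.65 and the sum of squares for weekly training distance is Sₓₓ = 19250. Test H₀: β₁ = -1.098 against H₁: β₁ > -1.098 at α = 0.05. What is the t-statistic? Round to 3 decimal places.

t = 0.364

SE(b₁) = s/√Sₓₓ = 122.65/√19250 = 0.884.
t = (-0.776 − (-1.098)) / 0.884 = 0.364.
df = n − 2 = 268.
One-sided p ≈ 0.3580, which is ≥ 0.05, so fail to reject H₀.
The data do not give significant evidence that the true slope on weekly training distance exceeds -1.098 minutes per unit.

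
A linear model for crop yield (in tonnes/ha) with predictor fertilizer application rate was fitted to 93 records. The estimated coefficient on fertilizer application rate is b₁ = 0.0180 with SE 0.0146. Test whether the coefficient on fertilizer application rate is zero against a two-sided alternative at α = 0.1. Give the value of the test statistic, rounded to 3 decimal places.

H₀: β₁ = 0 vs H₁: β₁ ≠ 0.
t = (b₁ − β₁⁰)/SE = 0.0180 / 0.0146 = 1.233.
df = n − 2 = 93 − 2 = 91.
Two-sided p ≈ 0.2208, which is ≥ 0.1, so fail to reject H₀.
The data do not give significant evidence of an association between fertilizer application rate and crop yield.

t = 1.233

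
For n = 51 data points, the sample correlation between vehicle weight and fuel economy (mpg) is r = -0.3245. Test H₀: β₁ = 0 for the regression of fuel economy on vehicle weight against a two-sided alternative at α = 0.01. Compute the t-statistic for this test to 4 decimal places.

t = -2.4015

t = r·√(n − 2)/√(1 − r²) = -0.3245·√49/√0.8947 = -2.4015.
df = n − 2 = 49.
Two-sided p ≈ 0.0202, which is ≥ 0.01, so fail to reject H₀.
The data do not give significant evidence of a linear association between vehicle weight and fuel economy.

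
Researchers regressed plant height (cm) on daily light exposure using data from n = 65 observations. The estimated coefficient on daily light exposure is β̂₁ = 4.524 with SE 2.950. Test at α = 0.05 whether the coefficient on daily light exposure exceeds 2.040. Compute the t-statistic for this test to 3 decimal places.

t = 0.842

H₀: β₁ = 2.040 vs H₁: β₁ > 2.040.
t = (β̂₁ − β₁⁰)/SE = (4.524 − 2.040) / 2.950 = 0.842.
df = n − 2 = 65 − 2 = 63.
One-sided p ≈ 0.2015, which is ≥ 0.05, so fail to reject H₀.
The data do not give significant evidence that the true slope on daily light exposure exceeds 2.040 cm per unit.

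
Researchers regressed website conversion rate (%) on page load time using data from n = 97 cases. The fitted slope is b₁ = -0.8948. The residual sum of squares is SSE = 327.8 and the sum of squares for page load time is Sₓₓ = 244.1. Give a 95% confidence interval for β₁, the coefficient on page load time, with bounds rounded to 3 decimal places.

MSE = SSE/(n − 2) = 327.8/95 = 3.45053.
SE(b₁) = √(MSE/Sₓₓ) = √(3.45053/244.1) = 0.118894.
df = n − 2 = 95.
t* = t_{0.025, 95} = 1.985251.
Margin = t* × SE = 1.985251 × 0.118894 = 0.23603.
CI: -0.8948 ± 0.23603 → (-1.131, -0.659).
With 95% confidence, each one-unit increase in page load time is associated with a change of between -1.131 and -0.659 % in website conversion rate.

(-1.131, -0.659)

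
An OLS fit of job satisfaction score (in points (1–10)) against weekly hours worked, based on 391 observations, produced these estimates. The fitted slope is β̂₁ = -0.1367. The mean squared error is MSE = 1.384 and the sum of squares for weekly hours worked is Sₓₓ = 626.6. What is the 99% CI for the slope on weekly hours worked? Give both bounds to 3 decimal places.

(-0.258, -0.015)

SE(β̂₁) = √(MSE/Sₓₓ) = √(1.384/626.6) = 0.0469973.
df = n − 2 = 389.
t* = t_{0.005, 389} = 2.588527.
Margin = t* × SE = 2.588527 × 0.0469973 = 0.12165.
CI: -0.1367 ± 0.12165 → (-0.258, -0.015).
With 99% confidence, each one-unit increase in weekly hours worked is associated with a change of between -0.258 and -0.015 points (1–10) in job satisfaction score.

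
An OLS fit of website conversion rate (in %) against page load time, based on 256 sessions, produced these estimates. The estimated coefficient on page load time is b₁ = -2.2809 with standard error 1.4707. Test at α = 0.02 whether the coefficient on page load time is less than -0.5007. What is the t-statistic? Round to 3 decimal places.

t = -1.210

H₀: β₁ = -0.5007 vs H₁: β₁ < -0.5007.
t = (b₁ − β₁⁰)/SE = (-2.2809 − (-0.5007)) / 1.4707 = -1.210.
df = n − 2 = 256 − 2 = 254.
One-sided p ≈ 0.1136, which is ≥ 0.02, so fail to reject H₀.
The data do not give significant evidence that the true slope on page load time is below -0.5007 % per unit.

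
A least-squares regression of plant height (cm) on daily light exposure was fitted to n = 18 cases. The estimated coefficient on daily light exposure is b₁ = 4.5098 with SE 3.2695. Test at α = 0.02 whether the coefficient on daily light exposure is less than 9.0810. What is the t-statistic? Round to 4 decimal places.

H₀: β₁ = 9.0810 vs H₁: β₁ < 9.0810.
t = (b₁ − β₁⁰)/SE = (4.5098 − 9.0810) / 3.2695 = -1.3981.
df = n − 2 = 18 − 2 = 16.
One-sided p ≈ 0.0906, which is ≥ 0.02, so fail to reject H₀.
The data do not give significant evidence that the true slope on daily light exposure is below 9.0810 cm per unit.

t = -1.3981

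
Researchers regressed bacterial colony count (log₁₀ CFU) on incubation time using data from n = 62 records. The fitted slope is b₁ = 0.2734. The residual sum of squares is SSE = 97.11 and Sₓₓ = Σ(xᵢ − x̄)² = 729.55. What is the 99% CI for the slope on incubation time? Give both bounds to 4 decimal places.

(0.1481, 0.3987)

MSE = SSE/(n − 2) = 97.11/60 = 1.6185.
SE(b₁) = √(MSE/Sₓₓ) = √(1.6185/729.55) = 0.0471009.
df = n − 2 = 60.
t* = t_{0.005, 60} = 2.660283.
Margin = t* × SE = 2.660283 × 0.0471009 = 0.125302.
CI: 0.2734 ± 0.125302 → (0.1481, 0.3987).
With 99% confidence, each one-unit increase in incubation time is associated with a change of between 0.1481 and 0.3987 log₁₀ CFU in bacterial colony count.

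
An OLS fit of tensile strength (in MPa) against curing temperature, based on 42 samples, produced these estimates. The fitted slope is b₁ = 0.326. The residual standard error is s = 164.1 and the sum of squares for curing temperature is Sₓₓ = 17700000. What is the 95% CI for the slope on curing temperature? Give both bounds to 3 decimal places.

(0.247, 0.405)

SE(b₁) = s/√Sₓₓ = 164.1/√17700000 = 0.0390051.
df = n − 2 = 40.
t* = t_{0.025, 40} = 2.021075.
Margin = t* × SE = 2.021075 × 0.0390051 = 0.07883.
CI: 0.326 ± 0.07883 → (0.247, 0.405).
With 95% confidence, each one-unit increase in curing temperature is associated with a change of between 0.247 and 0.405 MPa in tensile strength.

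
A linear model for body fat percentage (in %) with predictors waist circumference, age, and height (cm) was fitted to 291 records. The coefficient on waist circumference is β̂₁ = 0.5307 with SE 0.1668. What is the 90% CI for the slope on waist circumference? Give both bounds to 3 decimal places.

(0.255, 0.806)

df = n − k − 1 = 291 − 3 − 1 = 287.
t* = t_{0.05, 287} = 1.65018.
Margin = t* × SE = 1.65018 × 0.1668 = 0.27525.
CI: 0.5307 ± 0.27525 → (0.255, 0.806).
With 90% confidence, each one-unit increase in waist circumference is associated with a change of between 0.255 and 0.806 % in body fat percentage, holding the other predictors fixed.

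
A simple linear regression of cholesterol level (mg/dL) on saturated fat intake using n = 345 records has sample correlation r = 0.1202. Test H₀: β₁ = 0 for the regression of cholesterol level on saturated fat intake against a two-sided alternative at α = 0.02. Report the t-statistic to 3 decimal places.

t = r·√(n − 2)/√(1 − r²) = 0.1202·√343/√0.985552 = 2.242.
df = n − 2 = 343.
Two-sided p ≈ 0.0256, which is ≥ 0.02, so fail to reject H₀.
The data do not give significant evidence of a linear association between saturated fat intake and cholesterol level.

t = 2.242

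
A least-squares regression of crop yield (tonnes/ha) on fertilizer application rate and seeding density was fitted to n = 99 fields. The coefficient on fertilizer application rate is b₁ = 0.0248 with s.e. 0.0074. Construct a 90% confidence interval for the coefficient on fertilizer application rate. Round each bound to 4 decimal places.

(0.0125, 0.0371)

df = n − k − 1 = 99 − 2 − 1 = 96.
t* = t_{0.05, 96} = 1.660881.
Margin = t* × SE = 1.660881 × 0.0074 = 0.012291.
CI: 0.0248 ± 0.012291 → (0.0125, 0.0371).
With 90% confidence, each one-unit increase in fertilizer application rate is associated with a change of between 0.0125 and 0.0371 tonnes/ha in crop yield, holding the other predictors fixed.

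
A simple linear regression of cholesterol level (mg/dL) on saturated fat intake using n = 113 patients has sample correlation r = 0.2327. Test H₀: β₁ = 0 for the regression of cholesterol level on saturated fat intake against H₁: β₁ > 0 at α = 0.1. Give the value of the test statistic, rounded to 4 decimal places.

t = 2.5208

t = r·√(n − 2)/√(1 − r²) = 0.2327·√111/√0.945851 = 2.5208.
df = n − 2 = 111.
One-sided p ≈ 0.0066, which is < 0.1, so reject H₀.
There is evidence of a linear association between saturated fat intake and cholesterol level.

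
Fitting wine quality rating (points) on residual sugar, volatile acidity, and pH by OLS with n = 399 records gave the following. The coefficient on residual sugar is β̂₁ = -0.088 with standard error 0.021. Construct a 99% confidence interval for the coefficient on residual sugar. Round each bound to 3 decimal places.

(-0.142, -0.034)

df = n − k − 1 = 399 − 3 − 1 = 395.
t* = t_{0.005, 395} = 2.588333.
Margin = t* × SE = 2.588333 × 0.021 = 0.05435.
CI: -0.088 ± 0.05435 → (-0.142, -0.034).
With 99% confidence, each one-unit increase in residual sugar is associated with a change of between -0.142 and -0.034 points in wine quality rating, holding the other predictors fixed.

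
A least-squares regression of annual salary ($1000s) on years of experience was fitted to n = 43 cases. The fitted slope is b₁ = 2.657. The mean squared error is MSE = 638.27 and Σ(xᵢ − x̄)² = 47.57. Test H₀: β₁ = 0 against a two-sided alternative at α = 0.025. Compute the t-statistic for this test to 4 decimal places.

t = 0.7254

SE(b₁) = √(MSE/Sₓₓ) = √(638.27/47.57) = 3.66299.
t = 2.657 / 3.66299 = 0.7254.
df = n − 2 = 41.
Two-sided p ≈ 0.4723, which is ≥ 0.025, so fail to reject H₀.
The data do not give significant evidence of an association between years of experience and annual salary.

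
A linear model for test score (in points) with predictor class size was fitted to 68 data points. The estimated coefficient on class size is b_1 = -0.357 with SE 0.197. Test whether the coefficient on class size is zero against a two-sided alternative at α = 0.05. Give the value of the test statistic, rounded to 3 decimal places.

t = -1.812

H₀: β₁ = 0 vs H₁: β₁ ≠ 0.
t = (b_1 − β₁⁰)/SE = -0.357 / 0.197 = -1.812.
df = n − 2 = 68 − 2 = 66.
Two-sided p ≈ 0.0745, which is ≥ 0.05, so fail to reject H₀.
The data do not give significant evidence of an association between class size and test score.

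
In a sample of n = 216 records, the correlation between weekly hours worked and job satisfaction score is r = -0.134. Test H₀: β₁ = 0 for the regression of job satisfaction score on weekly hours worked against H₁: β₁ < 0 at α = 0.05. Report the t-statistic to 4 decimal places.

t = r·√(n − 2)/√(1 − r²) = -0.134·√214/√0.982044 = -1.9781.
df = n − 2 = 214.
One-sided p ≈ 0.0246, which is < 0.05, so reject H₀.
There is evidence of a linear association between weekly hours worked and job satisfaction score.

t = -1.9781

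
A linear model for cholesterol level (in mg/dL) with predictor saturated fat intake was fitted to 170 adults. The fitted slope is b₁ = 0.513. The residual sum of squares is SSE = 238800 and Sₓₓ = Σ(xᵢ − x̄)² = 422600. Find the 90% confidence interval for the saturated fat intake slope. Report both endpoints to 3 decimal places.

MSE = SSE/(n − 2) = 238800/168 = 1421.43.
SE(b₁) = √(MSE/Sₓₓ) = √(1421.43/422600) = 0.057996.
df = n − 2 = 168.
t* = t_{0.05, 168} = 1.653974.
Margin = t* × SE = 1.653974 × 0.057996 = 0.09592.
CI: 0.513 ± 0.09592 → (0.417, 0.609).
With 90% confidence, each one-unit increase in saturated fat intake is associated with a change of between 0.417 and 0.609 mg/dL in cholesterol level.

(0.417, 0.609)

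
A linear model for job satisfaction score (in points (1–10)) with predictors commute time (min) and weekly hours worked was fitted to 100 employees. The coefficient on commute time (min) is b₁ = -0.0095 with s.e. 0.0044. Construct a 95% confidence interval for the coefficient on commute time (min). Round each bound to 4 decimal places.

df = n − k − 1 = 100 − 2 − 1 = 97.
t* = t_{0.025, 97} = 1.984723.
Margin = t* × SE = 1.984723 × 0.0044 = 0.008733.
CI: -0.0095 ± 0.008733 → (-0.0182, -0.0008).
With 95% confidence, each one-unit increase in commute time (min) is associated with a change of between -0.0182 and -0.0008 points (1–10) in job satisfaction score, holding the other predictors fixed.

(-0.0182, -0.0008)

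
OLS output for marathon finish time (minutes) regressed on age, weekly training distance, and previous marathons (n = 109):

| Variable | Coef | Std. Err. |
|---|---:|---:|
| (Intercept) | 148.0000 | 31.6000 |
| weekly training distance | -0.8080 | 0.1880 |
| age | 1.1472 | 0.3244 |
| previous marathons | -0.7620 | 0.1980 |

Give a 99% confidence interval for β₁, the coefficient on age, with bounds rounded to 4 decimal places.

Read off: b = 1.1472, SE = 0.3244 for age.
df = n − k − 1 = 109 − 3 − 1 = 105.
t* = t_{0.005, 105} = 2.623465.
Margin = t* × SE = 2.623465 × 0.3244 = 0.851052.
CI: 1.1472 ± 0.851052 → (0.2961, 1.9983).

(0.2961, 1.9983)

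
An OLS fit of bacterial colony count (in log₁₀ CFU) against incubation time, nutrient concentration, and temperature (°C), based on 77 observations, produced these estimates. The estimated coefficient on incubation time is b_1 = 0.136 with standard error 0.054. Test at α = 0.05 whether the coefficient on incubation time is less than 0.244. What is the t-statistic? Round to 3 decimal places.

H₀: β₁ = 0.244 vs H₁: β₁ < 0.244.
t = (b_1 − β₁⁰)/SE = (0.136 − 0.244) / 0.054 = -2.000.
df = n − k − 1 = 77 − 3 − 1 = 73.
One-sided p ≈ 0.0246, which is < 0.05, so reject H₀.
There is evidence that the true slope on incubation time is below 0.244 log₁₀ CFU per unit, holding the other predictors fixed.

t = -2.000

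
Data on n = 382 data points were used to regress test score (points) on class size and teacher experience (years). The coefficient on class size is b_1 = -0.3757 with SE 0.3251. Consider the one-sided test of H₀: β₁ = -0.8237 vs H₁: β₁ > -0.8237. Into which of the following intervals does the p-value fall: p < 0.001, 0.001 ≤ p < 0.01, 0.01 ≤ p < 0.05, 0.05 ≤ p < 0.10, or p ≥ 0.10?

0.05 ≤ p < 0.10

t = (-0.3757 − (-0.8237)) / 0.3251 = 1.378.
df = n − k − 1 = 382 − 2 − 1 = 379.
One-sided p = P(T_{379} > t) ≈ 0.0845.
So 0.05 ≤ p < 0.10.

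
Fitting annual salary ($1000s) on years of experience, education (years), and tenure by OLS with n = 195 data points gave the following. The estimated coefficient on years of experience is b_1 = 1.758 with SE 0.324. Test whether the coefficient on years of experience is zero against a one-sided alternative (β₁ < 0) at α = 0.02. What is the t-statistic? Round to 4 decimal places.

t = 5.4259

H₀: β₁ = 0 vs H₁: β₁ < 0.
t = (b_1 − β₁⁰)/SE = 1.758 / 0.324 = 5.4259.
df = n − k − 1 = 195 − 3 − 1 = 191.
One-sided p ≈ 1.0000, which is ≥ 0.02, so fail to reject H₀.
The data do not give significant evidence that the true slope on years of experience is negative, holding the other predictors fixed.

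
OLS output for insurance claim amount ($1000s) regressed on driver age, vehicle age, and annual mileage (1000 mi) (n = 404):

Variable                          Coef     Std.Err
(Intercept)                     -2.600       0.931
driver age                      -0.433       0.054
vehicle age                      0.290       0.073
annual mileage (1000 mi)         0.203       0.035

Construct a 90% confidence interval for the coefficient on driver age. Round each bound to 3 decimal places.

(-0.522, -0.344)

Read off: b = -0.433, SE = 0.054 for driver age.
df = n − k − 1 = 404 − 3 − 1 = 400.
t* = t_{0.05, 400} = 1.648672.
Margin = t* × SE = 1.648672 × 0.054 = 0.08903.
CI: -0.433 ± 0.08903 → (-0.522, -0.344).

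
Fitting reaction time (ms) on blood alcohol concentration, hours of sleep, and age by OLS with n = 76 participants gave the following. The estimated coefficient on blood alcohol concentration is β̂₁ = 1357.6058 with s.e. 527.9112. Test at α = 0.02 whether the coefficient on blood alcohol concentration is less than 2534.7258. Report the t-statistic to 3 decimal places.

t = -2.230

H₀: β₁ = 2534.7258 vs H₁: β₁ < 2534.7258.
t = (β̂₁ − β₁⁰)/SE = (1357.6058 − 2534.7258) / 527.9112 = -2.230.
df = n − k − 1 = 76 − 3 − 1 = 72.
One-sided p ≈ 0.0144, which is < 0.02, so reject H₀.
There is evidence that the true slope on blood alcohol concentration is below 2534.7258 ms per unit, holding the other predictors fixed.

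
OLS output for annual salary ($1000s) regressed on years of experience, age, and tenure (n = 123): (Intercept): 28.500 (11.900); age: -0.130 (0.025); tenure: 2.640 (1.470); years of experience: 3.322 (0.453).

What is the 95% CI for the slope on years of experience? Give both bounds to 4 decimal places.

Read off: b = 3.322, SE = 0.453 for years of experience.
df = n − k − 1 = 123 − 3 − 1 = 119.
t* = t_{0.025, 119} = 1.9801.
Margin = t* × SE = 1.9801 × 0.453 = 0.896985.
CI: 3.322 ± 0.896985 → (2.4250, 4.2190).

(2.4250, 4.2190)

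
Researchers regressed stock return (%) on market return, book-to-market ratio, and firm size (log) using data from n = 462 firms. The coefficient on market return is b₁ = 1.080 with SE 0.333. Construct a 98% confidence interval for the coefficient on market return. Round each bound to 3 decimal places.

(0.303, 1.857)

df = n − k − 1 = 462 − 3 − 1 = 458.
t* = t_{0.01, 458} = 2.334517.
Margin = t* × SE = 2.334517 × 0.333 = 0.77739.
CI: 1.080 ± 0.77739 → (0.303, 1.857).
With 98% confidence, each one-unit increase in market return is associated with a change of between 0.303 and 1.857 % in stock return, holding the other predictors fixed.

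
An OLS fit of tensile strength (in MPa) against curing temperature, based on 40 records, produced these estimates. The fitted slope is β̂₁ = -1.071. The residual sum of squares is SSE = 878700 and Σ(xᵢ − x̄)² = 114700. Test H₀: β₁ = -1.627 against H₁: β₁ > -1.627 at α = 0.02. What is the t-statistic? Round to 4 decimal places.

MSE = SSE/(n − 2) = 878700/38 = 23123.7.
SE(β̂₁) = √(MSE/Sₓₓ) = √(23123.7/114700) = 0.449.
t = (-1.071 − (-1.627)) / 0.449 = 1.2383.
df = n − 2 = 38.
One-sided p ≈ 0.1116, which is ≥ 0.02, so fail to reject H₀.
The data do not give significant evidence that the true slope on curing temperature exceeds -1.627 MPa per unit.

t = 1.2383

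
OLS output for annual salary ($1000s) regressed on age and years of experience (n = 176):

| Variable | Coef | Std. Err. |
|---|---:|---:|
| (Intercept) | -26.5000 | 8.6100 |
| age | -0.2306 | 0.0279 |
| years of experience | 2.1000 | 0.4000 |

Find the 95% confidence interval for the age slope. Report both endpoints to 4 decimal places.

Read off: b = -0.2306, SE = 0.0279 for age.
df = n − k − 1 = 176 − 2 − 1 = 173.
t* = t_{0.025, 173} = 1.973771.
Margin = t* × SE = 1.973771 × 0.0279 = 0.055068.
CI: -0.2306 ± 0.055068 → (-0.2857, -0.1755).

(-0.2857, -0.1755)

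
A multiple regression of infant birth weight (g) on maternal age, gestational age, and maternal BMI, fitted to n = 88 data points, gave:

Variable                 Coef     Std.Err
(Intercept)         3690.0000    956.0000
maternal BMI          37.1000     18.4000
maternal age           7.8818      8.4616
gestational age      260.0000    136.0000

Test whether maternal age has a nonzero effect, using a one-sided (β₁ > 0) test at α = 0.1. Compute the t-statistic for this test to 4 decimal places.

t = 0.9315

Read off: b = 7.8818, SE = 8.4616 for maternal age.
H₀: β₁ = 0 vs H₁: β₁ > 0.
t = 7.8818 / 8.4616 = 0.9315.
df = n − k − 1 = 88 − 3 − 1 = 84.
One-sided p ≈ 0.1771, which is ≥ 0.1, so fail to reject H₀.
The data do not give significant evidence that the true slope on maternal age is positive, holding the other predictors fixed.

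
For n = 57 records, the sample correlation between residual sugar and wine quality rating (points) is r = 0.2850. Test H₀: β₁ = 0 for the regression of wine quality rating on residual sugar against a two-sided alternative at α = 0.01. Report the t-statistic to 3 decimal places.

t = r·√(n − 2)/√(1 − r²) = 0.2850·√55/√0.918775 = 2.205.
df = n − 2 = 55.
Two-sided p ≈ 0.0316, which is ≥ 0.01, so fail to reject H₀.
The data do not give significant evidence of a linear association between residual sugar and wine quality rating.

t = 2.205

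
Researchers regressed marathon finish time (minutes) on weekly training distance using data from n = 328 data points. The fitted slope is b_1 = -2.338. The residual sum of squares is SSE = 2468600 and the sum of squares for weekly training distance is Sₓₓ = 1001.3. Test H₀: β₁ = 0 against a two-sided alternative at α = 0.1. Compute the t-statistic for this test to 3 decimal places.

t = -0.850

MSE = SSE/(n − 2) = 2468600/326 = 7572.39.
SE(b_1) = √(MSE/Sₓₓ) = √(7572.39/1001.3) = 2.75001.
t = -2.338 / 2.75001 = -0.850.
df = n − 2 = 326.
Two-sided p ≈ 0.3958, which is ≥ 0.1, so fail to reject H₀.
The data do not give significant evidence of an association between weekly training distance and marathon finish time.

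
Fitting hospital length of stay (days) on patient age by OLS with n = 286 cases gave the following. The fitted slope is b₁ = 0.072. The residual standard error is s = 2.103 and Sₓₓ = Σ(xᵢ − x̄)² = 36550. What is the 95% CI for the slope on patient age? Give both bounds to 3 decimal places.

(0.050, 0.094)

SE(b₁) = s/√Sₓₓ = 2.103/√36550 = 0.0110001.
df = n − 2 = 284.
t* = t_{0.025, 284} = 1.968352.
Margin = t* × SE = 1.968352 × 0.0110001 = 0.02165.
CI: 0.072 ± 0.02165 → (0.050, 0.094).
With 95% confidence, each one-unit increase in patient age is associated with a change of between 0.050 and 0.094 days in hospital length of stay.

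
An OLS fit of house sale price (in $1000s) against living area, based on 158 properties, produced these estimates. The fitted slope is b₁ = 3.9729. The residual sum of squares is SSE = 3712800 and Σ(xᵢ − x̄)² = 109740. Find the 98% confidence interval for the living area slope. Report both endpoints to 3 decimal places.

(2.878, 5.068)

MSE = SSE/(n − 2) = 3712800/156 = 23800.
SE(b₁) = √(MSE/Sₓₓ) = √(23800/109740) = 0.4657.
df = n − 2 = 156.
t* = t_{0.01, 156} = 2.350489.
Margin = t* × SE = 2.350489 × 0.4657 = 1.09462.
CI: 3.9729 ± 1.09462 → (2.878, 5.068).
With 98% confidence, each one-unit increase in living area is associated with a change of between 2.878 and 5.068 $1000s in house sale price.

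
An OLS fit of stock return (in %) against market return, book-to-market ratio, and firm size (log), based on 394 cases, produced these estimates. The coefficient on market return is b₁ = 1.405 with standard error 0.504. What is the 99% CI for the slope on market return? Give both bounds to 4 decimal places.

(0.1004, 2.7096)

df = n − k − 1 = 394 − 3 − 1 = 390.
t* = t_{0.005, 390} = 2.588494.
Margin = t* × SE = 2.588494 × 0.504 = 1.304601.
CI: 1.405 ± 1.304601 → (0.1004, 2.7096).
With 99% confidence, each one-unit increase in market return is associated with a change of between 0.1004 and 2.7096 % in stock return, holding the other predictors fixed.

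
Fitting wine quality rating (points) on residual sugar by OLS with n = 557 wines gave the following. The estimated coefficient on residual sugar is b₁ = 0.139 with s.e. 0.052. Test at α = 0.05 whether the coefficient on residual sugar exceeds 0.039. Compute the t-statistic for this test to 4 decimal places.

H₀: β₁ = 0.039 vs H₁: β₁ > 0.039.
t = (b₁ − β₁⁰)/SE = (0.139 − 0.039) / 0.052 = 1.9231.
df = n − 2 = 557 − 2 = 555.
One-sided p ≈ 0.0275, which is < 0.05, so reject H₀.
There is evidence that the true slope on residual sugar exceeds 0.039 points per unit.

t = 1.9231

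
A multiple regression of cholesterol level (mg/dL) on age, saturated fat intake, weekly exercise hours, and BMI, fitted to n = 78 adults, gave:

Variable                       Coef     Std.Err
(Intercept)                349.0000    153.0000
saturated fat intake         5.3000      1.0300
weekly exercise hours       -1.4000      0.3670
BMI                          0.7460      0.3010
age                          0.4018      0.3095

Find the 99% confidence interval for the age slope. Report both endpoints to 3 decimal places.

Read off: b = 0.4018, SE = 0.3095 for age.
df = n − k − 1 = 78 − 4 − 1 = 73.
t* = t_{0.005, 73} = 2.644869.
Margin = t* × SE = 2.644869 × 0.3095 = 0.81859.
CI: 0.4018 ± 0.81859 → (-0.417, 1.220).

(-0.417, 1.220)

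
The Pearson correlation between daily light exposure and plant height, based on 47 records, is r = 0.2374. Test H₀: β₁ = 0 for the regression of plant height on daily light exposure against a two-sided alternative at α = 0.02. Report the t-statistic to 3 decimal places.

t = 1.639

t = r·√(n − 2)/√(1 − r²) = 0.2374·√45/√0.943641 = 1.639.
df = n − 2 = 45.
Two-sided p ≈ 0.1081, which is ≥ 0.02, so fail to reject H₀.
The data do not give significant evidence of a linear association between daily light exposure and plant height.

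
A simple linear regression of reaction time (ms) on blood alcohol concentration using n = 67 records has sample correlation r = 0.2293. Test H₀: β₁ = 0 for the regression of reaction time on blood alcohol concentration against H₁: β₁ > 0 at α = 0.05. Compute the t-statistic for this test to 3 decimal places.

t = 1.899

t = r·√(n − 2)/√(1 − r²) = 0.2293·√65/√0.947422 = 1.899.
df = n − 2 = 65.
One-sided p ≈ 0.0310, which is < 0.05, so reject H₀.
There is evidence of a linear association between blood alcohol concentration and reaction time.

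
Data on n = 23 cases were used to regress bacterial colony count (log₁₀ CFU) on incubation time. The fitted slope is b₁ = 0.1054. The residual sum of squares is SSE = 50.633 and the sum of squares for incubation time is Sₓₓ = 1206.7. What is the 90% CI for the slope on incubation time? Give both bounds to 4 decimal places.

(0.0285, 0.1823)

MSE = SSE/(n − 2) = 50.633/21 = 2.4111.
SE(b₁) = √(MSE/Sₓₓ) = √(2.4111/1206.7) = 0.0447.
df = n − 2 = 21.
t* = t_{0.05, 21} = 1.720743.
Margin = t* × SE = 1.720743 × 0.0447 = 0.076917.
CI: 0.1054 ± 0.076917 → (0.0285, 0.1823).
With 90% confidence, each one-unit increase in incubation time is associated with a change of between 0.0285 and 0.1823 log₁₀ CFU in bacterial colony count.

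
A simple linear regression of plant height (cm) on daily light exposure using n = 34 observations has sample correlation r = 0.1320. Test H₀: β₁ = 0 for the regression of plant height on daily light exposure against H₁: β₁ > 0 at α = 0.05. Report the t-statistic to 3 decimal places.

t = 0.753

t = r·√(n − 2)/√(1 − r²) = 0.1320·√32/√0.982576 = 0.753.
df = n − 2 = 32.
One-sided p ≈ 0.2284, which is ≥ 0.05, so fail to reject H₀.
The data do not give significant evidence of a linear association between daily light exposure and plant height.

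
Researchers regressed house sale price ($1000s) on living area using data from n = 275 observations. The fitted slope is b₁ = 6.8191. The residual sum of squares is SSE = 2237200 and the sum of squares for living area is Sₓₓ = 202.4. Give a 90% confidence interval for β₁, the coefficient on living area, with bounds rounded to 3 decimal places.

MSE = SSE/(n − 2) = 2237200/273 = 8194.87.
SE(b₁) = √(MSE/Sₓₓ) = √(8194.87/202.4) = 6.36306.
df = n − 2 = 273.
t* = t_{0.05, 273} = 1.650454.
Margin = t* × SE = 1.650454 × 6.36306 = 10.50194.
CI: 6.8191 ± 10.50194 → (-3.683, 17.321).
With 90% confidence, each one-unit increase in living area is associated with a change of between -3.683 and 17.321 $1000s in house sale price.

(-3.683, 17.321)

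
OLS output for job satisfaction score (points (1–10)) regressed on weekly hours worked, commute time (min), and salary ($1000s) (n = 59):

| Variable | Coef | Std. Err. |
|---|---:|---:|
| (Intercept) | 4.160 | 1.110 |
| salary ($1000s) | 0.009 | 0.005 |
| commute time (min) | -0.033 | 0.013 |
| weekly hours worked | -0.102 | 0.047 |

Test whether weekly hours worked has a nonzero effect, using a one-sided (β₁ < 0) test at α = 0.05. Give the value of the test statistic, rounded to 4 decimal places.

Read off: b = -0.102, SE = 0.047 for weekly hours worked.
H₀: β₁ = 0 vs H₁: β₁ < 0.
t = -0.102 / 0.047 = -2.1702.
df = n − k − 1 = 59 − 3 − 1 = 55.
One-sided p ≈ 0.0172, which is < 0.05, so reject H₀.
There is evidence that the true slope on weekly hours worked is negative, holding the other predictors fixed.

t = -2.1702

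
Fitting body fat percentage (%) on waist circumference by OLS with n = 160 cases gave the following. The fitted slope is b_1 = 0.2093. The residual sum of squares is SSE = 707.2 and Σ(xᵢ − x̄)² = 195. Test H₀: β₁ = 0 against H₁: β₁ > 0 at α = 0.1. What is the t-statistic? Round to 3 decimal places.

MSE = SSE/(n − 2) = 707.2/158 = 4.47595.
SE(b_1) = √(MSE/Sₓₓ) = √(4.47595/195) = 0.151504.
t = 0.2093 / 0.151504 = 1.381.
df = n − 2 = 158.
One-sided p ≈ 0.0845, which is < 0.1, so reject H₀.
There is evidence that the true slope on waist circumference is positive.

t = 1.381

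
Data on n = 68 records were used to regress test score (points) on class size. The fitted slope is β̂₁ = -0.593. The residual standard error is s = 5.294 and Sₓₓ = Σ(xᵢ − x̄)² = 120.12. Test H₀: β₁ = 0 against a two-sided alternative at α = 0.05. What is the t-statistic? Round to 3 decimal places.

SE(β̂₁) = s/√Sₓₓ = 5.294/√120.12 = 0.483032.
t = -0.593 / 0.483032 = -1.228.
df = n − 2 = 66.
Two-sided p ≈ 0.2239, which is ≥ 0.05, so fail to reject H₀.
The data do not give significant evidence of an association between class size and test score.

t = -1.228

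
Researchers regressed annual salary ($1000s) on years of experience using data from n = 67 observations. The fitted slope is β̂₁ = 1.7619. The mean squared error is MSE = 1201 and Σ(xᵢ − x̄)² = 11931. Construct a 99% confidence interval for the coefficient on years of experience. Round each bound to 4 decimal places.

(0.9200, 2.6038)

SE(β̂₁) = √(MSE/Sₓₓ) = √(1201/11931) = 0.317273.
df = n − 2 = 65.
t* = t_{0.005, 65} = 2.653604.
Margin = t* × SE = 2.653604 × 0.317273 = 0.841917.
CI: 1.7619 ± 0.841917 → (0.9200, 2.6038).
With 99% confidence, each one-unit increase in years of experience is associated with a change of between 0.9200 and 2.6038 $1000s in annual salary.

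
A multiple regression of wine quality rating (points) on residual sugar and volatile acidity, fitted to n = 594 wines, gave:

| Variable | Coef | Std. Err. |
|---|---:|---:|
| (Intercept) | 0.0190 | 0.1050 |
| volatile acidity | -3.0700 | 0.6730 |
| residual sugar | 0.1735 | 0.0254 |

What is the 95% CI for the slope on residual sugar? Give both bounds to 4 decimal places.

(0.1236, 0.2234)

Read off: b = 0.1735, SE = 0.0254 for residual sugar.
df = n − k − 1 = 594 − 2 − 1 = 591.
t* = t_{0.025, 591} = 1.963986.
Margin = t* × SE = 1.963986 × 0.0254 = 0.049885.
CI: 0.1735 ± 0.049885 → (0.1236, 0.2234).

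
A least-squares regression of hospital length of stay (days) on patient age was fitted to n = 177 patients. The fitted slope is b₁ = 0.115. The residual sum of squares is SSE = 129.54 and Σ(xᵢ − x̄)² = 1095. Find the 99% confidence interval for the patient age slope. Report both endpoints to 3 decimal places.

(0.047, 0.183)

MSE = SSE/(n − 2) = 129.54/175 = 0.740229.
SE(b₁) = √(MSE/Sₓₓ) = √(0.740229/1095) = 0.0260002.
df = n − 2 = 175.
t* = t_{0.005, 175} = 2.604215.
Margin = t* × SE = 2.604215 × 0.0260002 = 0.06771.
CI: 0.115 ± 0.06771 → (0.047, 0.183).
With 99% confidence, each one-unit increase in patient age is associated with a change of between 0.047 and 0.183 days in hospital length of stay.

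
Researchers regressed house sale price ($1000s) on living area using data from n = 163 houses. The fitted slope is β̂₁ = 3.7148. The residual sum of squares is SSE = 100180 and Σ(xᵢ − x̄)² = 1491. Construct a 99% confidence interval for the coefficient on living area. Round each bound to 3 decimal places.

(2.031, 5.399)

MSE = SSE/(n − 2) = 100180/161 = 622.236.
SE(β̂₁) = √(MSE/Sₓₓ) = √(622.236/1491) = 0.646009.
df = n − 2 = 161.
t* = t_{0.005, 161} = 2.606711.
Margin = t* × SE = 2.606711 × 0.646009 = 1.68396.
CI: 3.7148 ± 1.68396 → (2.031, 5.399).
With 99% confidence, each one-unit increase in living area is associated with a change of between 2.031 and 5.399 $1000s in house sale price.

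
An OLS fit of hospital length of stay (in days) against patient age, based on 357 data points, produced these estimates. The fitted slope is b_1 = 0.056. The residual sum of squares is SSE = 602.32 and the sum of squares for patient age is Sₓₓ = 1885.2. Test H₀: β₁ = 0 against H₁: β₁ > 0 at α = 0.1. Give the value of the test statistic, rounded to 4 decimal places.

MSE = SSE/(n − 2) = 602.32/355 = 1.69668.
SE(b_1) = √(MSE/Sₓₓ) = √(1.69668/1885.2) = 0.03.
t = 0.056 / 0.03 = 1.8667.
df = n − 2 = 355.
One-sided p ≈ 0.0314, which is < 0.1, so reject H₀.
There is evidence that the true slope on patient age is positive.

t = 1.8667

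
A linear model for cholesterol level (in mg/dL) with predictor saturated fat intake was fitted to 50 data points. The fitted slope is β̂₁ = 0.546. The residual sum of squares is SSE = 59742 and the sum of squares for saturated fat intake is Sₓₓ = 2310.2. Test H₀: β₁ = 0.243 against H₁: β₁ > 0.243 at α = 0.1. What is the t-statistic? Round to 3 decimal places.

t = 0.413

MSE = SSE/(n − 2) = 59742/48 = 1244.62.
SE(β̂₁) = √(MSE/Sₓₓ) = √(1244.62/2310.2) = 0.733997.
t = (0.546 − 0.243) / 0.733997 = 0.413.
df = n − 2 = 48.
One-sided p ≈ 0.3408, which is ≥ 0.1, so fail to reject H₀.
The data do not give significant evidence that the true slope on saturated fat intake exceeds 0.243 mg/dL per unit.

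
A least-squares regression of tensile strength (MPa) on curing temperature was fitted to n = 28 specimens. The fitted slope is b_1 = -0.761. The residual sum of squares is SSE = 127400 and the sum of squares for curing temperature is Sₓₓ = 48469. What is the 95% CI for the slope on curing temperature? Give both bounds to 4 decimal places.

(-1.4146, -0.1074)

MSE = SSE/(n − 2) = 127400/26 = 4900.
SE(b_1) = √(MSE/Sₓₓ) = √(4900/48469) = 0.317955.
df = n − 2 = 26.
t* = t_{0.025, 26} = 2.055529.
Margin = t* × SE = 2.055529 × 0.317955 = 0.653566.
CI: -0.761 ± 0.653566 → (-1.4146, -0.1074).
With 95% confidence, each one-unit increase in curing temperature is associated with a change of between -1.4146 and -0.1074 MPa in tensile strength.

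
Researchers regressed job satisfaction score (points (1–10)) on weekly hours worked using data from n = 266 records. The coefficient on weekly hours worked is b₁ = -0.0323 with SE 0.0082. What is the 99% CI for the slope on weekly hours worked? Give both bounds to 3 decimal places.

(-0.054, -0.011)

df = n − 2 = 266 − 2 = 264.
t* = t_{0.005, 264} = 2.59458.
Margin = t* × SE = 2.59458 × 0.0082 = 0.02128.
CI: -0.0323 ± 0.02128 → (-0.054, -0.011).
With 99% confidence, each one-unit increase in weekly hours worked is associated with a change of between -0.054 and -0.011 points (1–10) in job satisfaction score.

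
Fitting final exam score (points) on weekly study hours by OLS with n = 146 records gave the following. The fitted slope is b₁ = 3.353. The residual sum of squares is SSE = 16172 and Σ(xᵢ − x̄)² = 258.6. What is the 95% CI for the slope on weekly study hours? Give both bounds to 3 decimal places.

(2.050, 4.656)

MSE = SSE/(n − 2) = 16172/144 = 112.306.
SE(b₁) = √(MSE/Sₓₓ) = √(112.306/258.6) = 0.659001.
df = n − 2 = 144.
t* = t_{0.025, 144} = 1.976575.
Margin = t* × SE = 1.976575 × 0.659001 = 1.30257.
CI: 3.353 ± 1.30257 → (2.050, 4.656).
With 95% confidence, each one-unit increase in weekly study hours is associated with a change of between 2.050 and 4.656 points in final exam score.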